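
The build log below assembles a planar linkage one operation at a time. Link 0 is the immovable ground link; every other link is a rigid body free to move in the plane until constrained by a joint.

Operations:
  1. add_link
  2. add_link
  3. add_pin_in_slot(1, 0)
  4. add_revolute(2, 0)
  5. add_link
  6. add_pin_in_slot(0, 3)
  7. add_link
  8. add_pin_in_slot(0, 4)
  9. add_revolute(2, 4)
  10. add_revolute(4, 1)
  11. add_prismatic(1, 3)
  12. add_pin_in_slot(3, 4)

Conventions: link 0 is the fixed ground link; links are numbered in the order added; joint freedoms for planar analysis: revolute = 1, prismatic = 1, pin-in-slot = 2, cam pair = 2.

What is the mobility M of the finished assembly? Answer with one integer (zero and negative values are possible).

L=1 J1=0 J2=0
add link → L=2 J1=0 J2=0
add link → L=3 J1=0 J2=0
PS@1,0 dof=2 J2 → L=3 J1=0 J2=1
R@2,0 dof=1 J1 → L=3 J1=1 J2=1
add link → L=4 J1=1 J2=1
PS@0,3 dof=2 J2 → L=4 J1=1 J2=2
add link → L=5 J1=1 J2=2
PS@0,4 dof=2 J2 → L=5 J1=1 J2=3
R@2,4 dof=1 J1 → L=5 J1=2 J2=3
R@4,1 dof=1 J1 → L=5 J1=3 J2=3
P@1,3 dof=1 J1 → L=5 J1=4 J2=3
PS@3,4 dof=2 J2 → L=5 J1=4 J2=4
M=3(L−1)−2J1−J2=3·4−2·4−4=0

M = 0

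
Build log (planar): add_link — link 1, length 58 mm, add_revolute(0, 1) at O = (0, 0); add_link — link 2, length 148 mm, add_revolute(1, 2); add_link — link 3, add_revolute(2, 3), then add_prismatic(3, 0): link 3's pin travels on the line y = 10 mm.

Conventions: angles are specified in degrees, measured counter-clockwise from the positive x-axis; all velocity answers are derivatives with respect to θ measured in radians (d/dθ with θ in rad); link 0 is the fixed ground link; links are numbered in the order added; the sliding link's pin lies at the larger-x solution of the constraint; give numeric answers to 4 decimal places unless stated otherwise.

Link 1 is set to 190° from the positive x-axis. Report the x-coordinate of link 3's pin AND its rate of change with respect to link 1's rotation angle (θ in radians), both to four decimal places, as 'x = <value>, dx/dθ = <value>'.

geometry: r = 58 mm, L = 148 mm, e = 10 mm
crank pin P = (r cos θ, r sin θ) = (-57.118850, -10.071594)
h = r sin θ − e = -10.071594 − 10 = -20.071594
x = r cos θ + √(L² − h²) = -57.118850 + 146.632640 = 89.513790
dx/dθ = −r sin θ − h·r cos θ/√(L² − h²) (θ in radians; h = -20.071594) = 2.252964

x = 89.5138, dx/dθ = 2.2530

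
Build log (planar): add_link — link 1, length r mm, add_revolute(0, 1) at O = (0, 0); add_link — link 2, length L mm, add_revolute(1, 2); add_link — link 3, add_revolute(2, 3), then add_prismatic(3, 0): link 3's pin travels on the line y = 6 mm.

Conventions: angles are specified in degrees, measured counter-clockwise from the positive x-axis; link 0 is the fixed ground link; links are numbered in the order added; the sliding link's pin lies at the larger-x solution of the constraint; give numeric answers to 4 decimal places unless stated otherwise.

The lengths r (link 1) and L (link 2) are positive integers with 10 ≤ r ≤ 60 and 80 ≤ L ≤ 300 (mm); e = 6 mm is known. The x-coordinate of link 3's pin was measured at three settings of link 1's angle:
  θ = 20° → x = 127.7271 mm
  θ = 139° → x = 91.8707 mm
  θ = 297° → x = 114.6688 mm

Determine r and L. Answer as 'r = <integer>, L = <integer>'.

constraint per measurement: (x − r cos θ)² + (r sin θ − e)² = L²
subtracting the θ₁ and θ₂ equations cancels the r² and L² terms:
r = (x₁² − x₂²) / (2[(x₁cos θ₁ + e sin θ₁) − (x₂cos θ₂ + e sin θ₂)]) = 21.0000 → r = 21
L² = (x₁ − r cos θ₁)² + (r sin θ₁ − e)² = 11664.0060 → L = 108.0000 → L = 108
check at θ₃=297°: x = 114.6688 (printed 114.6688) ✓

r = 21, L = 108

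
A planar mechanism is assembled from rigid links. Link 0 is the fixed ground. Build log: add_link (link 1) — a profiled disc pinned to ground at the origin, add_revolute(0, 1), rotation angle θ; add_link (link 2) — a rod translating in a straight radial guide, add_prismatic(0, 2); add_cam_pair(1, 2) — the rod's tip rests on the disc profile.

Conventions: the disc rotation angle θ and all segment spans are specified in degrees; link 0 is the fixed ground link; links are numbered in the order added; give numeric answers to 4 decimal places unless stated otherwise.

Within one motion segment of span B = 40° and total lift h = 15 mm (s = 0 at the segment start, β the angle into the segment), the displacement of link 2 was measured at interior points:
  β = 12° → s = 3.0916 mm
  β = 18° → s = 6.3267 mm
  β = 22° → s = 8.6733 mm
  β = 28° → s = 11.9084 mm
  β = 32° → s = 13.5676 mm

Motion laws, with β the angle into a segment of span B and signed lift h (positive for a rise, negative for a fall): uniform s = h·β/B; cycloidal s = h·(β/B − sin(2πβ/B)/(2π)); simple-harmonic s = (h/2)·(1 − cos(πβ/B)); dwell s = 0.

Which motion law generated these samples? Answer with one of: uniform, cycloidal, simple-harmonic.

candidates at β/B = r: uniform s = h·r (linear in β); cycloidal s = h·(r − sin(2πr)/(2π)); simple-harmonic s = (h/2)(1 − cos(πr))
β=12°: printed 3.0916 | uniform 4.5000, cycloidal 2.2295, simple-harmonic 3.0916
β=18°: printed 6.3267 | uniform 6.7500, cycloidal 6.0123, simple-harmonic 6.3267
β=22°: printed 8.6733 | uniform 8.2500, cycloidal 8.9877, simple-harmonic 8.6733
β=28°: printed 11.9084 | uniform 10.5000, cycloidal 12.7705, simple-harmonic 11.9084
β=32°: printed 13.5676 | uniform 12.0000, cycloidal 14.2705, simple-harmonic 13.5676
only one law matches every sample → simple-harmonic

simple-harmonic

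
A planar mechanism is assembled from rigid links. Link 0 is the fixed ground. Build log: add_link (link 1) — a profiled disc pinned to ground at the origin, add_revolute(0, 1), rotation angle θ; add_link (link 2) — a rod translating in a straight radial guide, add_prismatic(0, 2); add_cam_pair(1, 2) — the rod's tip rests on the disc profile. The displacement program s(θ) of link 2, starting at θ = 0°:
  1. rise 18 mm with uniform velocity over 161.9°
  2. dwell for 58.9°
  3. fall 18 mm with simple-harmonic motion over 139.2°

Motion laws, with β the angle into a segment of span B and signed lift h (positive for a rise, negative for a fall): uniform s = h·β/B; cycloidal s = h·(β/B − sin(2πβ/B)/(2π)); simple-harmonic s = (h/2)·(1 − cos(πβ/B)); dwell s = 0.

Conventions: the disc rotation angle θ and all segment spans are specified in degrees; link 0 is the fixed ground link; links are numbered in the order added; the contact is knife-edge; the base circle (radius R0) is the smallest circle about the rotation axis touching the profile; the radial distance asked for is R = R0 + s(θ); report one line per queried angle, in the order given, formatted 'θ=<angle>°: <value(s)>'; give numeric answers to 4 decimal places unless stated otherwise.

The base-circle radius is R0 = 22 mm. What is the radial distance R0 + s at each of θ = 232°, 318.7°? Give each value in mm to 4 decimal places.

seg 1 [0°–161.9°] uniform, h=18: full span → s += 18 → s = 18.0000
seg 2 [161.9°–220.8°] dwell: s stays 18.0000
seg 3 [220.8°–360°] simple-harmonic, h=-18: θ=232° here. β=11.2, B=139.2. -18/2·(1 − cos(π·0.0805)) = -0.2860 → s = 17.7140
seg 3 [220.8°–360°] simple-harmonic, h=-18: θ=318.7° here. β=97.9, B=139.2. -18/2·(1 − cos(π·0.7033)) = -14.3654 → s = 3.6346
θ=232°: R = R0 + s = 22 + 17.7140 = 39.7140
θ=318.7°: R = R0 + s = 22 + 3.6346 = 25.6346

θ=232°: 39.7140
θ=318.7°: 25.6346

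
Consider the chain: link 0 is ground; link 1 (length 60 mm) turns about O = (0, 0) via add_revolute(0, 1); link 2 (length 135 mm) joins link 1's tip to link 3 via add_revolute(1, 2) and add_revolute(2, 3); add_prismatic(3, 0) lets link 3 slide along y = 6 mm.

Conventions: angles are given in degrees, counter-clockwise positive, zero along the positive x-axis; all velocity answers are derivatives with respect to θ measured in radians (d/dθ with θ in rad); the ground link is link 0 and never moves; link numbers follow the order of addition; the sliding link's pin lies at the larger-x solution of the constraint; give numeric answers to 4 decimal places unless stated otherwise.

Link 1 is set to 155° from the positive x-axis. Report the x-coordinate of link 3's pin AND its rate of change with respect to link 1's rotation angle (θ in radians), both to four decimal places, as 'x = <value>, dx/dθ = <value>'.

geometry: r = 60 mm, L = 135 mm, e = 6 mm
crank pin P = (r cos θ, r sin θ) = (-54.378467, 25.357096)
h = r sin θ − e = 25.357096 − 6 = 19.357096
x = r cos θ + √(L² − h²) = -54.378467 + 133.605026 = 79.226558
dx/dθ = −r sin θ − h·r cos θ/√(L² − h²) (θ in radians; h = 19.357096) = -17.478581

x = 79.2266, dx/dθ = -17.4786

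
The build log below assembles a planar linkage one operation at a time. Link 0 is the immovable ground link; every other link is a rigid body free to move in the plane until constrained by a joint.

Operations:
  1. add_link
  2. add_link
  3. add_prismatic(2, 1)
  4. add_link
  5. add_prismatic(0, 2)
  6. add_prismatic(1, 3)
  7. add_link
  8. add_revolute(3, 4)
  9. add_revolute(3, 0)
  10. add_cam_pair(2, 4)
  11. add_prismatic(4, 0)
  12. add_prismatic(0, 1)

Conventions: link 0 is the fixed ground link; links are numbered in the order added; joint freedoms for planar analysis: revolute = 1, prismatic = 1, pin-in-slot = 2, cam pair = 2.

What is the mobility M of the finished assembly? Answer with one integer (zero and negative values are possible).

link 0 = ground. State L|J1|J2 = 1|0|0
+link1  2|0|0
+link2  3|0|0
P(2,1) f=1→J1  3|1|0
+link3  4|1|0
P(0,2) f=1→J1  4|2|0
P(1,3) f=1→J1  4|3|0
+link4  5|3|0
R(3,4) f=1→J1  5|4|0
R(3,0) f=1→J1  5|5|0
C(2,4) f=2→J2  5|5|1
P(4,0) f=1→J1  5|6|1
P(0,1) f=1→J1  5|7|1
M = 3(5−1)−2·7−1 = 12−14−1 = -3

M = -3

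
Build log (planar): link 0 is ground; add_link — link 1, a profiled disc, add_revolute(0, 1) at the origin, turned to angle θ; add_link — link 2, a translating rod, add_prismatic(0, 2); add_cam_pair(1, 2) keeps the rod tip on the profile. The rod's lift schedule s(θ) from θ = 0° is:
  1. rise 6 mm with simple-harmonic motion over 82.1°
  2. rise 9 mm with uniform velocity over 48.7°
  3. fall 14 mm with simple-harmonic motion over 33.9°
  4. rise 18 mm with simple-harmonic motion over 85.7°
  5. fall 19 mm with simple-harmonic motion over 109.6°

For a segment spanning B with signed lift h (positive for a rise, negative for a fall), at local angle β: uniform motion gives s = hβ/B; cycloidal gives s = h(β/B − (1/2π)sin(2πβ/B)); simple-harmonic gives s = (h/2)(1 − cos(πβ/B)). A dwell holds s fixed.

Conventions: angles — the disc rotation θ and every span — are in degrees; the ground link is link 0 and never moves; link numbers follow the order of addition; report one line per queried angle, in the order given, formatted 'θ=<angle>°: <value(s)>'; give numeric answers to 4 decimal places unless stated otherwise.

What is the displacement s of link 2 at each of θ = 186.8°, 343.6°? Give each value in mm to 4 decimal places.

seg 1 [0°–82.1°] simple-harmonic, h=6: full span → s += 6 → s = 6.0000
seg 2 [82.1°–130.8°] uniform, h=9: full span → s += 9 → s = 15.0000
seg 3 [130.8°–164.7°] simple-harmonic, h=-14: full span → s += -14 → s = 1.0000
seg 4 [164.7°–250.4°] simple-harmonic, h=18: θ=186.8° here. β=22.1, B=85.7. 18/2·(1 − cos(π·0.2579)) = 2.7954 → s = 3.7954
seg 4 [164.7°–250.4°] simple-harmonic, h=18: full span → s += 18 → s = 19.0000
seg 5 [250.4°–360°] simple-harmonic, h=-19: θ=343.6° here. β=93.2, B=109.6. -19/2·(1 − cos(π·0.8504)) = -17.9695 → s = 1.0305

θ=186.8°: 3.7954
θ=343.6°: 1.0305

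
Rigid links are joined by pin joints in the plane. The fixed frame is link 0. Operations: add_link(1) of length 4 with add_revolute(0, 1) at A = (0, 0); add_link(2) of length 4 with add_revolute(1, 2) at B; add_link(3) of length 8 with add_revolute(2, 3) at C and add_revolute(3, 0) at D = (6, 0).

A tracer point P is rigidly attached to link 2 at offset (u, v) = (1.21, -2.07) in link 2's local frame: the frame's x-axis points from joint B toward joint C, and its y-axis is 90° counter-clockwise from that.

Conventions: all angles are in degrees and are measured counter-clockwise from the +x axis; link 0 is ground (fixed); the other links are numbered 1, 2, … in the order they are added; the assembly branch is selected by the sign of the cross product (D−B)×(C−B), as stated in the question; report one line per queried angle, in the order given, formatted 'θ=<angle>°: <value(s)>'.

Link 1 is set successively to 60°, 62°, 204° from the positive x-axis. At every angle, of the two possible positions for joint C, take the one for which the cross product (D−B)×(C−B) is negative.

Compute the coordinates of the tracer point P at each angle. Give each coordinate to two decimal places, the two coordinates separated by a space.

A=(0,0), D=(6.00,0)
θ=60°: B = A + 4.00·(cos60°, sin60°) = (2.0000, 3.4641)
θ=60°: |BD| = 5.2915
θ=60°: circle(B,4.00) ∩ circle(D,8.00): a=-1.8898, h=3.5254
θ=60°:   candidates: C₊=(2.8794,7.3662) cross=18.655; C₋=(-1.7365,2.0363) cross=-18.655
θ=60°:   branch - wants cross < 0 → take C=(-1.7365,2.0363) (cross=-18.655)
θ=60°: ex = (C−B)/|BC| = (-0.9341,-0.3569); ey = (0.3569,-0.9341)
θ=60°: P = B + 1.21·ex + -2.07·ey = (0.1308,4.9658)
θ=62°: B = A + 4.00·(cos62°, sin62°) = (1.8779, 3.5318)
θ=62°: |BD| = 5.4282
θ=62°: circle(B,4.00) ∩ circle(D,8.00): a=-1.7073, h=3.6174
θ=62°:   candidates: C₊=(2.9350,7.3896) cross=19.636; C₋=(-1.7722,1.8956) cross=-19.636
θ=62°:   branch - wants cross < 0 → take C=(-1.7722,1.8956) (cross=-19.636)
θ=62°: ex = (C−B)/|BC| = (-0.9125,-0.4090); ey = (0.4090,-0.9125)
θ=62°: P = B + 1.21·ex + -2.07·ey = (-0.0730,4.9258)
θ=204°: B = A + 4.00·(cos204°, sin204°) = (-3.6542, -1.6269)
θ=204°: |BD| = 9.7903
θ=204°: circle(B,4.00) ∩ circle(D,8.00): a=2.4438, h=3.1667
θ=204°:   candidates: C₊=(-1.7707,1.9018) cross=31.003; C₋=(-0.7182,-4.3435) cross=-31.003
θ=204°:   branch - wants cross < 0 → take C=(-0.7182,-4.3435) (cross=-31.003)
θ=204°: ex = (C−B)/|BC| = (0.7340,-0.6791); ey = (0.6791,0.7340)
θ=204°: P = B + 1.21·ex + -2.07·ey = (-4.1719,-3.9681)

θ=60°: 0.13 4.97
θ=62°: -0.07 4.93
θ=204°: -4.17 -3.97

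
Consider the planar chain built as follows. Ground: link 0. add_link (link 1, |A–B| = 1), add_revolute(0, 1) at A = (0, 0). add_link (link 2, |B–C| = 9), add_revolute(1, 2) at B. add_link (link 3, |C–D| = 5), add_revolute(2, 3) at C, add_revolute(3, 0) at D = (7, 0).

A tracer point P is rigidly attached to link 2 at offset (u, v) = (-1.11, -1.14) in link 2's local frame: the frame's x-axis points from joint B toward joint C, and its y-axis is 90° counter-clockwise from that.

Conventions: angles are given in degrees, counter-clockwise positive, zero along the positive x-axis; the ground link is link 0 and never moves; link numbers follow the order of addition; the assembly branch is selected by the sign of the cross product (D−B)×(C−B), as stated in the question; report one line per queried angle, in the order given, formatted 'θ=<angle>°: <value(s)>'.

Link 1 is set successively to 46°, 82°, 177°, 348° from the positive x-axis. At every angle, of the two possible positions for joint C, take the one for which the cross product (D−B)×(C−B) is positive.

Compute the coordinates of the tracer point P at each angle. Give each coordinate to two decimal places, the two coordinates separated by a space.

A=(0,0), D=(7.00,0)
θ=46°: B = A + 1.00·(cos46°, sin46°) = (0.6947, 0.7193)
θ=46°: |BD| = 6.3462
θ=46°: circle(B,9.00) ∩ circle(D,5.00): a=7.5852, h=4.8441
θ=46°:   candidates: C₊=(8.7800,4.6724) cross=30.742; C₋=(7.6819,-4.9533) cross=-30.742
θ=46°:   branch + wants cross > 0 → take C=(8.7800,4.6724) (cross=30.742)
θ=46°: ex = (C−B)/|BC| = (0.8984,0.4392); ey = (-0.4392,0.8984)
θ=46°: P = B + -1.11·ex + -1.14·ey = (0.1982,-0.7924)
θ=82°: B = A + 1.00·(cos82°, sin82°) = (0.1392, 0.9903)
θ=82°: |BD| = 6.9319
θ=82°: circle(B,9.00) ∩ circle(D,5.00): a=7.5052, h=4.9670
θ=82°:   candidates: C₊=(8.2770,4.8342) cross=34.431; C₋=(6.8579,-4.9980) cross=-34.431
θ=82°:   branch + wants cross > 0 → take C=(8.2770,4.8342) (cross=34.431)
θ=82°: ex = (C−B)/|BC| = (0.9042,0.4271); ey = (-0.4271,0.9042)
θ=82°: P = B + -1.11·ex + -1.14·ey = (-0.3776,-0.5146)
θ=177°: B = A + 1.00·(cos177°, sin177°) = (-0.9986, 0.0523)
θ=177°: |BD| = 7.9988
θ=177°: circle(B,9.00) ∩ circle(D,5.00): a=7.4999, h=4.9751
θ=177°:   candidates: C₊=(6.5337,4.9782) cross=39.794; C₋=(6.4686,-4.9717) cross=-39.794
θ=177°:   branch + wants cross > 0 → take C=(6.5337,4.9782) (cross=39.794)
θ=177°: ex = (C−B)/|BC| = (0.8369,0.5473); ey = (-0.5473,0.8369)
θ=177°: P = B + -1.11·ex + -1.14·ey = (-1.3037,-1.5093)
θ=348°: B = A + 1.00·(cos348°, sin348°) = (0.9781, -0.2079)
θ=348°: |BD| = 6.0254
θ=348°: circle(B,9.00) ∩ circle(D,5.00): a=7.6597, h=4.7254
θ=348°:   candidates: C₊=(8.4702,4.7790) cross=28.473; C₋=(8.7963,-4.6662) cross=-28.473
θ=348°:   branch + wants cross > 0 → take C=(8.4702,4.7790) (cross=28.473)
θ=348°: ex = (C−B)/|BC| = (0.8325,0.5541); ey = (-0.5541,0.8325)
θ=348°: P = B + -1.11·ex + -1.14·ey = (0.6858,-1.7720)

θ=46°: 0.20 -0.79
θ=82°: -0.38 -0.51
θ=177°: -1.30 -1.51
θ=348°: 0.69 -1.77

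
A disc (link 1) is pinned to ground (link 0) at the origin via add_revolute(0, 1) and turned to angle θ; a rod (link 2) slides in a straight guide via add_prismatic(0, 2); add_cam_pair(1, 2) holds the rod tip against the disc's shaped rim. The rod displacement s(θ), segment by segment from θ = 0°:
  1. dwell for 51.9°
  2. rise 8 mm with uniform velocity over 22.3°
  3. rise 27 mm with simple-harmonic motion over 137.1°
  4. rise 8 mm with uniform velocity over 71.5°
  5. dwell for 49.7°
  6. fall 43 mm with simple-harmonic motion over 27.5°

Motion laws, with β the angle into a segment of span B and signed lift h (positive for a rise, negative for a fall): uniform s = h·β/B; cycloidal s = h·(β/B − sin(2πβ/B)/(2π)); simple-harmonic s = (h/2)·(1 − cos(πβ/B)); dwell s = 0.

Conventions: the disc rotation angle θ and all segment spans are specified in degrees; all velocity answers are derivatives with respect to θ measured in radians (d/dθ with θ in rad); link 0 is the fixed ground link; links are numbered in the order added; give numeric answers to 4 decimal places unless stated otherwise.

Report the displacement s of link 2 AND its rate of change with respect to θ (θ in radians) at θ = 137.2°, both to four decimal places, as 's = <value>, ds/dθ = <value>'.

segment 1 (0° to 51.9°, dwell): s unchanged at 0.0000
segment 2 (51.9° to 74.2°, uniform, h = 8) is passed completely: s = 0.0000 + (8) = 8.0000
θ = 137.2° falls in segment 3 (74.2° to 211.3°, simple-harmonic, h = 27): β = 137.2 − 74.2 = 63°, B = 137.1°; Δs = 27/2·(1 − cos(π·0.4595)) = 11.7877; s = 8.0000 + 11.7877 = 19.7877
velocity in seg [74.2°–211.3°] (simple-harmonic), θ in radians: β = 63° = 1.0996 rad, B = 137.1° = 2.3928 rad; ds/dθ = (πh/(2B)) sin(πβ/B) = (π·27/(2·2.3928)) sin(π·0.4595) = 17.581148 mm/rad

s = 19.7877, ds/dθ = 17.5811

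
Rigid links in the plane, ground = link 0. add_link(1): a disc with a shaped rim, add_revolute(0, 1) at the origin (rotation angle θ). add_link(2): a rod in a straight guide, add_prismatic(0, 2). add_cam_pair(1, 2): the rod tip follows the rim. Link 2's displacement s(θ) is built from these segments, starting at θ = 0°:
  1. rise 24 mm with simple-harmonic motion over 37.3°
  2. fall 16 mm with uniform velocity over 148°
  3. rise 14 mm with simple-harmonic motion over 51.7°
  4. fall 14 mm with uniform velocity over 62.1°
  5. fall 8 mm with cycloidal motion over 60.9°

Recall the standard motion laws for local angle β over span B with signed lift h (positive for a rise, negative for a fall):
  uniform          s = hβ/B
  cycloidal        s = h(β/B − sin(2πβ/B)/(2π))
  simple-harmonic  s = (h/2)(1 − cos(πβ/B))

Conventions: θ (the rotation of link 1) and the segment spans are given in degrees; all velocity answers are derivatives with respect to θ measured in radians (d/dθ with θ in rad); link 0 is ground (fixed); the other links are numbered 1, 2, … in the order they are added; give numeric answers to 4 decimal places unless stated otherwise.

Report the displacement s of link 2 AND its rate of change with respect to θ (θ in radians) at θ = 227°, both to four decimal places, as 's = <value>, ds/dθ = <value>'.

segment 1 (0° to 37.3°, simple-harmonic, h = 24) is passed completely: s = 0.0000 + (24) = 24.0000
segment 2 (37.3° to 185.3°, uniform, h = -16) is passed completely: s = 24.0000 + (-16) = 8.0000
θ = 227° falls in segment 3 (185.3° to 237°, simple-harmonic, h = 14): β = 227 − 185.3 = 41.7°, B = 51.7°; Δs = 14/2·(1 − cos(π·0.8066)) = 12.7469; s = 8.0000 + 12.7469 = 20.7469
velocity in seg [185.3°–237°] (simple-harmonic), θ in radians: β = 41.7° = 0.7278 rad, B = 51.7° = 0.9023 rad; ds/dθ = (πh/(2B)) sin(πβ/B) = (π·14/(2·0.9023)) sin(π·0.8066) = 13.914748 mm/rad

s = 20.7469, ds/dθ = 13.9147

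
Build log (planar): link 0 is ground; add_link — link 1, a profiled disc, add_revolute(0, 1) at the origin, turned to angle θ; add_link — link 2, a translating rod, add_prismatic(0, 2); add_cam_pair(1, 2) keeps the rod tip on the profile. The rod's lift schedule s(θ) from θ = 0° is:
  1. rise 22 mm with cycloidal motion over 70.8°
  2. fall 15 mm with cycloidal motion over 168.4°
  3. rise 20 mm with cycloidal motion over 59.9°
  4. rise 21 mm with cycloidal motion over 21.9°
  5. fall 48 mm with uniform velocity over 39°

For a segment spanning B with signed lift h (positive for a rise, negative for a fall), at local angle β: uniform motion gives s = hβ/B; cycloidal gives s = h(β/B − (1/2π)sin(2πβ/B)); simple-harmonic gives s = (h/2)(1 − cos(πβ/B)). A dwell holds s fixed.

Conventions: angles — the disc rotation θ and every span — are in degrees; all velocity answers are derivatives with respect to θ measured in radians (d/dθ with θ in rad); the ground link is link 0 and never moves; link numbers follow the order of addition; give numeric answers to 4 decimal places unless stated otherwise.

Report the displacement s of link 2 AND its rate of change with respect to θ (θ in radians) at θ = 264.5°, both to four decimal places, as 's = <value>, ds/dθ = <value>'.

seg 1 [0°–70.8°] cycloidal, h=22: full span → s += 22 → s = 22.0000
seg 2 [70.8°–239.2°] cycloidal, h=-15: full span → s += -15 → s = 7.0000
seg 3 [239.2°–299.1°] cycloidal, h=20: θ=264.5° here. β=25.3, B=59.9. 20·(0.4224 − sin(2π·0.4224)/(2π)) = 6.9557 → s = 13.9557
velocity in seg [239.2°–299.1°] (cycloidal), θ in radians: β = 25.3° = 0.4416 rad, B = 59.9° = 1.0455 rad; ds/dθ = (h/B)(1 − cos(2πβ/B)) = (20/1.0455)(1 − cos(2π·0.4224)) = 36.030053 mm/rad

s = 13.9557, ds/dθ = 36.0301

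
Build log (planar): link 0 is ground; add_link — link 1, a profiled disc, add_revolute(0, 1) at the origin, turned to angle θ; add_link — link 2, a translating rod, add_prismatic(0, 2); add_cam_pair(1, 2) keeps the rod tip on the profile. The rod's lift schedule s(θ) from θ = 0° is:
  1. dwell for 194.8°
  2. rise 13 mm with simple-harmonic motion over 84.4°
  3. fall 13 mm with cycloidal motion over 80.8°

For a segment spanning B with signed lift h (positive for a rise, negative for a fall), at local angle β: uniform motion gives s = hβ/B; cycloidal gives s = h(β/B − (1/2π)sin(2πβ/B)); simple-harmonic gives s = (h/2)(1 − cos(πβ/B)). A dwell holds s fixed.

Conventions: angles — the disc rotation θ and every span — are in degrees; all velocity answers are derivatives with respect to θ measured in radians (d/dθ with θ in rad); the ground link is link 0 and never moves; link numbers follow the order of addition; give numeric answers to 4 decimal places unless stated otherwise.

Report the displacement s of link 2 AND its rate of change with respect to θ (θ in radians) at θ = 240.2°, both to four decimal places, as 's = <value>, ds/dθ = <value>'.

seg 1 [0°–194.8°] dwell: s stays 0.0000
seg 2 [194.8°–279.2°] simple-harmonic, h=13: θ=240.2° here. β=45.4, B=84.4. 13/2·(1 − cos(π·0.5379)) = 7.2724 → s = 7.2724
velocity in seg [194.8°–279.2°] (simple-harmonic), θ in radians: β = 45.4° = 0.7924 rad, B = 84.4° = 1.4731 rad; ds/dθ = (πh/(2B)) sin(πβ/B) = (π·13/(2·1.4731)) sin(π·0.5379) = 13.764336 mm/rad

s = 7.2724, ds/dθ = 13.7643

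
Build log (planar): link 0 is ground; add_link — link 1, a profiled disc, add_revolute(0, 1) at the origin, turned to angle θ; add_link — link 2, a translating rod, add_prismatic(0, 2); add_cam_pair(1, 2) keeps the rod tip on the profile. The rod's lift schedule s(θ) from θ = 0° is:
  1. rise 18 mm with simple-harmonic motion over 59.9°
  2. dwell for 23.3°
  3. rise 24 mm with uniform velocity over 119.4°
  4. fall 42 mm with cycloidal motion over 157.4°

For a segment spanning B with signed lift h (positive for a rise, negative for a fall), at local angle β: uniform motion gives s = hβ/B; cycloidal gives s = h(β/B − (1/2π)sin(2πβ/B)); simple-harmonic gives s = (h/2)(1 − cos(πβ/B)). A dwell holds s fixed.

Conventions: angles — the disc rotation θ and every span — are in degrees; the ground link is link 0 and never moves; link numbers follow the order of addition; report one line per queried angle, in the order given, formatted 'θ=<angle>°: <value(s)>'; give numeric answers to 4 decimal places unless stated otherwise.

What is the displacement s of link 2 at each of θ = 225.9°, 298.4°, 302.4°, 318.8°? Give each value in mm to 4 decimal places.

seg 1 [0°–59.9°] simple-harmonic, h=18: full span → s += 18 → s = 18.0000
seg 2 [59.9°–83.2°] dwell: s stays 18.0000
seg 3 [83.2°–202.6°] uniform, h=24: full span → s += 24 → s = 42.0000
seg 4 [202.6°–360°] cycloidal, h=-42: θ=225.9° here. β=23.3, B=157.4. -42·(0.1480 − sin(2π·0.1480)/(2π)) = -0.8584 → s = 41.1416
seg 4 [202.6°–360°] cycloidal, h=-42: θ=298.4° here. β=95.8, B=157.4. -42·(0.6086 − sin(2π·0.6086)/(2π)) = -29.7796 → s = 12.2204
seg 4 [202.6°–360°] cycloidal, h=-42: θ=302.4° here. β=99.8, B=157.4. -42·(0.6341 − sin(2π·0.6341)/(2π)) = -31.6180 → s = 10.3820
seg 4 [202.6°–360°] cycloidal, h=-42: θ=318.8° here. β=116.2, B=157.4. -42·(0.7382 − sin(2π·0.7382)/(2π)) = -37.6726 → s = 4.3274

θ=225.9°: 41.1416
θ=298.4°: 12.2204
θ=302.4°: 10.3820
θ=318.8°: 4.3274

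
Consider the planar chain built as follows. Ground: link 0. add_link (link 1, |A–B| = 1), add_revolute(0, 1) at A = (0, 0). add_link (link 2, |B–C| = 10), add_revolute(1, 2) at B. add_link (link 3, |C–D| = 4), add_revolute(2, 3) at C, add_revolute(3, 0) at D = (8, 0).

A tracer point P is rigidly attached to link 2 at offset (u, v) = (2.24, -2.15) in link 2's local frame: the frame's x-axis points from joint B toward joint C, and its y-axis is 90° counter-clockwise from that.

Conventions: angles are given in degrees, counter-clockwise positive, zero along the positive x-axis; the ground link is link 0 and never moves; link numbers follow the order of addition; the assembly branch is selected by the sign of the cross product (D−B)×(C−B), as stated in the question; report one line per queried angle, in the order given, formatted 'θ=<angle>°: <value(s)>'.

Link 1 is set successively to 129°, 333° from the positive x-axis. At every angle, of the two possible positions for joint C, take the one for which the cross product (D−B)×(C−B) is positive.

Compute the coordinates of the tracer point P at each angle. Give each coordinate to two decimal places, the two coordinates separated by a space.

A=(0,0), D=(8.00,0)
θ=129°: B = A + 1.00·(cos129°, sin129°) = (-0.6293, 0.7771)
θ=129°: |BD| = 8.6642
θ=129°: circle(B,10.00) ∩ circle(D,4.00): a=9.1796, h=3.9667
θ=129°:   candidates: C₊=(8.8691,3.9044) cross=34.368; C₋=(8.1575,-3.9969) cross=-34.368
θ=129°:   branch + wants cross > 0 → take C=(8.8691,3.9044) (cross=34.368)
θ=129°: ex = (C−B)/|BC| = (0.9498,0.3127); ey = (-0.3127,0.9498)
θ=129°: P = B + 2.24·ex + -2.15·ey = (2.1707,-0.5645)
θ=333°: B = A + 1.00·(cos333°, sin333°) = (0.8910, -0.4540)
θ=333°: |BD| = 7.1235
θ=333°: circle(B,10.00) ∩ circle(D,4.00): a=9.4577, h=3.2483
θ=333°:   candidates: C₊=(10.1225,3.3904) cross=23.139; C₋=(10.5365,-3.0929) cross=-23.139
θ=333°:   branch + wants cross > 0 → take C=(10.1225,3.3904) (cross=23.139)
θ=333°: ex = (C−B)/|BC| = (0.9231,0.3844); ey = (-0.3844,0.9231)
θ=333°: P = B + 2.24·ex + -2.15·ey = (3.7854,-1.5776)

θ=129°: 2.17 -0.56
θ=333°: 3.79 -1.58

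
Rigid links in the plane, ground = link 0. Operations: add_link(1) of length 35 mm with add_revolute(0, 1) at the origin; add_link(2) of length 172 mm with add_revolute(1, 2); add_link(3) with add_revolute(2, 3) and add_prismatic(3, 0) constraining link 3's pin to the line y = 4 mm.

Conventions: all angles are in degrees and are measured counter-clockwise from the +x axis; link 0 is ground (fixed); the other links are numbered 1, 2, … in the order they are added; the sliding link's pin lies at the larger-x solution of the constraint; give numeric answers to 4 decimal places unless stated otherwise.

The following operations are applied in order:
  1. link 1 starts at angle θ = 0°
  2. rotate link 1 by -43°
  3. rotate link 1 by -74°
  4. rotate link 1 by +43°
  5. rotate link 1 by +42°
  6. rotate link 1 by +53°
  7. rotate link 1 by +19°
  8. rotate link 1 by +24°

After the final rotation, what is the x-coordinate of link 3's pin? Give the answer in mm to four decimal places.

geometry: r = 35 mm, L = 172 mm, e = 4 mm; θ starts at 0°
rotate link 1 by -43°: θ ← 0° -43° = -43°
rotate link 1 by -74°: θ ← -43° -74° = -117°
rotate link 1 by +43°: θ ← -117° +43° = -74°
rotate link 1 by +42°: θ ← -74° +42° = -32°
rotate link 1 by +53°: θ ← -32° +53° = 21°
rotate link 1 by +19°: θ ← 21° +19° = 40°
rotate link 1 by +24°: θ ← 40° +24° = 64°
crank pin P = (r cos θ, r sin θ) = (15.342990, 31.457792)
h = r sin θ − e = 31.457792 − 4 = 27.457792
x = r cos θ + √(L² − h²) = 15.342990 + 169.794198 = 185.137188

185.1372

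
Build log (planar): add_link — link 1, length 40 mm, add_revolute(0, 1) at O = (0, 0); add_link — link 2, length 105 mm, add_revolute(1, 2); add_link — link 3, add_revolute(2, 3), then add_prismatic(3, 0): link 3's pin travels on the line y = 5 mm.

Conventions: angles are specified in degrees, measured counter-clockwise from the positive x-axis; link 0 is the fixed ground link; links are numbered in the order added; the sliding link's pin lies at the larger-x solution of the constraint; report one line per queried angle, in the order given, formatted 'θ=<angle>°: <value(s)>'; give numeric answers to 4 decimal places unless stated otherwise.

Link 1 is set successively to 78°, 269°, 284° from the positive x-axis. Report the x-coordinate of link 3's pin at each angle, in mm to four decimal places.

geometry: r = 40 mm, L = 105 mm, e = 5 mm
θ=78°: crank pin P = (r cos θ, r sin θ) = (8.316468, 39.125904)
θ=78°: h = r sin θ − e = 39.125904 − 5 = 34.125904
θ=78°: x = r cos θ + √(L² − h²) = 8.316468 + 99.299661 = 107.616129
θ=269°: crank pin P = (r cos θ, r sin θ) = (-0.698096, -39.993908)
θ=269°: h = r sin θ − e = -39.993908 − 5 = -44.993908
θ=269°: x = r cos θ + √(L² − h²) = -0.698096 + 94.871219 = 94.173123
θ=284°: crank pin P = (r cos θ, r sin θ) = (9.676876, -38.811829)
θ=284°: h = r sin θ − e = -38.811829 − 5 = -43.811829
θ=284°: x = r cos θ + √(L² − h²) = 9.676876 + 95.422867 = 105.099743

θ=78°: 107.6161
θ=269°: 94.1731
θ=284°: 105.0997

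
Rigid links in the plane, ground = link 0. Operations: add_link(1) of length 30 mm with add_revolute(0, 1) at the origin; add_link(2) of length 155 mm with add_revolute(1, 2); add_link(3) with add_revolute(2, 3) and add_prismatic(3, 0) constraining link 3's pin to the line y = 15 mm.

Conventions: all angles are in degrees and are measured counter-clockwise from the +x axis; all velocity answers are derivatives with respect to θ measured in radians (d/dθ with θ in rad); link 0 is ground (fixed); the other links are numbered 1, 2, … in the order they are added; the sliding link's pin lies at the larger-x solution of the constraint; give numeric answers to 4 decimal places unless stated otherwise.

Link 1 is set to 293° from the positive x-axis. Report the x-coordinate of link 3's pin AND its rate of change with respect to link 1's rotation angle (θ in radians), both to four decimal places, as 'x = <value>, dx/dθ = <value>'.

geometry: r = 30 mm, L = 155 mm, e = 15 mm
crank pin P = (r cos θ, r sin θ) = (11.721934, -27.615146)
h = r sin θ − e = -27.615146 − 15 = -42.615146
x = r cos θ + √(L² − h²) = 11.721934 + 149.026673 = 160.748607
dx/dθ = −r sin θ − h·r cos θ/√(L² − h²) (θ in radians; h = -42.615146) = 30.967109

x = 160.7486, dx/dθ = 30.9671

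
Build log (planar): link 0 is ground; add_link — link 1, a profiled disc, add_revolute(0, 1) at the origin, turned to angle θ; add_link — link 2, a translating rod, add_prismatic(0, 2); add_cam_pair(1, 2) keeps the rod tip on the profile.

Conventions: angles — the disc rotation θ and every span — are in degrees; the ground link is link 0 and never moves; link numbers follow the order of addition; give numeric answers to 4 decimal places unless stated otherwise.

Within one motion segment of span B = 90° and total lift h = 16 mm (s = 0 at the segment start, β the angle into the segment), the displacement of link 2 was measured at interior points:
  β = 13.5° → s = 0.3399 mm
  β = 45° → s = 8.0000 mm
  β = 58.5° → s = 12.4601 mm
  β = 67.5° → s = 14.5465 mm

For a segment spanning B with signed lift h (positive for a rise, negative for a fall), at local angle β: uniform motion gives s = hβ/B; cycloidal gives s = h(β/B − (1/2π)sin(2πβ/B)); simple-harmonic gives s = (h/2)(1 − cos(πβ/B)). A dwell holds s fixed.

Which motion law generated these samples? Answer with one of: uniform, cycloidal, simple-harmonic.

candidates at β/B = r: uniform s = h·r (linear in β); cycloidal s = h·(r − sin(2πr)/(2π)); simple-harmonic s = (h/2)(1 − cos(πr))
β=13.5°: printed 0.3399 | uniform 2.4000, cycloidal 0.3399, simple-harmonic 0.8719
β=45°: printed 8.0000 | uniform 8.0000, cycloidal 8.0000, simple-harmonic 8.0000
β=58.5°: printed 12.4601 | uniform 10.4000, cycloidal 12.4601, simple-harmonic 11.6319
β=67.5°: printed 14.5465 | uniform 12.0000, cycloidal 14.5465, simple-harmonic 13.6569
only one law matches every sample → cycloidal

cycloidal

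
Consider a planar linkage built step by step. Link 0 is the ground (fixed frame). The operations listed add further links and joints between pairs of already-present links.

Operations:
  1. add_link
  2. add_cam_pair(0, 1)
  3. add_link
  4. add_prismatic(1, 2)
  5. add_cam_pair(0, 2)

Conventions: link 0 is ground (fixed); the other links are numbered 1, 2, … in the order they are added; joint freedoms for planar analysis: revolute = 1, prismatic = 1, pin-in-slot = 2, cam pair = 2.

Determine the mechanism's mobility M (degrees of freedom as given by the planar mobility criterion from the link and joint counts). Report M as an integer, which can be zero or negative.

(L,J1,J2)=(1,0,0); link0 fixed
link1: (2,0,0)
C 0-1 [J2]: (2,0,1)
link2: (3,0,1)
P 1-2 [J1]: (3,1,1)
C 0-2 [J2]: (3,1,2)
Grübler: 3·2 − 2·1 − 2 = 2

M = 2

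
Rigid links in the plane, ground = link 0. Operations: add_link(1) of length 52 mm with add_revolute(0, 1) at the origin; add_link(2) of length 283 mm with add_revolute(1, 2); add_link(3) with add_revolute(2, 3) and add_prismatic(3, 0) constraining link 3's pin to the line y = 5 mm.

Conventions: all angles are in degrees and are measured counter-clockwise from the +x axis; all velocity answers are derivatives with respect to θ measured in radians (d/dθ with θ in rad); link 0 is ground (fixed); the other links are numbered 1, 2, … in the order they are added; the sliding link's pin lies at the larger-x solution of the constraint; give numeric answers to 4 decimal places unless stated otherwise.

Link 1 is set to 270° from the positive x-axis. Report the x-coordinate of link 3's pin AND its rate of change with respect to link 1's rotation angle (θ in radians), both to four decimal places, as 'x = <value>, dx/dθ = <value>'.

geometry: r = 52 mm, L = 283 mm, e = 5 mm
crank pin P = (r cos θ, r sin θ) = (-0.000000, -52.000000)
h = r sin θ − e = -52.000000 − 5 = -57.000000
x = r cos θ + √(L² − h²) = -0.000000 + 277.200289 = 277.200289
dx/dθ = −r sin θ − h·r cos θ/√(L² − h²) (θ in radians; h = -57.000000) = 52.000000

x = 277.2003, dx/dθ = 52.0000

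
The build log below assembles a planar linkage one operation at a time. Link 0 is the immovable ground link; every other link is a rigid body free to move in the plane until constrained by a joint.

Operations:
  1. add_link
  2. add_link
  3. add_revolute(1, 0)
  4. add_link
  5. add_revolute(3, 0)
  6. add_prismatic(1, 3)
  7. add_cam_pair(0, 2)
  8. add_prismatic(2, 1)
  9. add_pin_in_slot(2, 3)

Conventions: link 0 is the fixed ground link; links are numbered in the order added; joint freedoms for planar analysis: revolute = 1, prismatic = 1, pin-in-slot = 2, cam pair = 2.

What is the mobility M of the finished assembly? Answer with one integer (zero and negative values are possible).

L=1 J1=0 J2=0
add link → L=2 J1=0 J2=0
add link → L=3 J1=0 J2=0
R@1,0 dof=1 J1 → L=3 J1=1 J2=0
add link → L=4 J1=1 J2=0
R@3,0 dof=1 J1 → L=4 J1=2 J2=0
P@1,3 dof=1 J1 → L=4 J1=3 J2=0
C@0,2 dof=2 J2 → L=4 J1=3 J2=1
P@2,1 dof=1 J1 → L=4 J1=4 J2=1
PS@2,3 dof=2 J2 → L=4 J1=4 J2=2
M=3(L−1)−2J1−J2=3·3−2·4−2=-1

M = -1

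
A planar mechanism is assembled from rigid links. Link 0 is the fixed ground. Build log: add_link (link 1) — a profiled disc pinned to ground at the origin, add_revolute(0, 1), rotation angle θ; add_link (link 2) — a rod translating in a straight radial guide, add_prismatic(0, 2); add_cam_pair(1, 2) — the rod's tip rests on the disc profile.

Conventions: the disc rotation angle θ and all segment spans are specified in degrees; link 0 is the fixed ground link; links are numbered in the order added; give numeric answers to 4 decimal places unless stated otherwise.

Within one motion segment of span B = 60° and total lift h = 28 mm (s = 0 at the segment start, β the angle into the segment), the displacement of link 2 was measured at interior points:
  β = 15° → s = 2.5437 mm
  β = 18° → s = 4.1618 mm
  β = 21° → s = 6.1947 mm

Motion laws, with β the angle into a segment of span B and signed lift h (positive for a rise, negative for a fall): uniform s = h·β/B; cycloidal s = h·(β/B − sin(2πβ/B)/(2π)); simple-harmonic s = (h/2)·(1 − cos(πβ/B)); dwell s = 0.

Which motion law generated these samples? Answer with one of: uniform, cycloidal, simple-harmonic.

candidates at β/B = r: uniform s = h·r (linear in β); cycloidal s = h·(r − sin(2πr)/(2π)); simple-harmonic s = (h/2)(1 − cos(πr))
β=15°: printed 2.5437 | uniform 7.0000, cycloidal 2.5437, simple-harmonic 4.1005
β=18°: printed 4.1618 | uniform 8.4000, cycloidal 4.1618, simple-harmonic 5.7710
β=21°: printed 6.1947 | uniform 9.8000, cycloidal 6.1947, simple-harmonic 7.6441
only one law matches every sample → cycloidal

cycloidal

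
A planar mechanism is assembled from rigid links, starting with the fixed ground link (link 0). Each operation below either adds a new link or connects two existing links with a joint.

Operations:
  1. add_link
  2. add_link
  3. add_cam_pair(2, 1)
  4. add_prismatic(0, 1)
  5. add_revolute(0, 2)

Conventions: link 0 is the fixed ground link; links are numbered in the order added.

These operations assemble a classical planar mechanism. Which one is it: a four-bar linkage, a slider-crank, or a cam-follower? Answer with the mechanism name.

links: 3 (incl. ground); joints: 1 revolute, 1 prismatic, 1 higher (cam) pair, forming one closed loop
3 links, revolute + prismatic + higher pair in one loop → cam-follower

cam-follower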